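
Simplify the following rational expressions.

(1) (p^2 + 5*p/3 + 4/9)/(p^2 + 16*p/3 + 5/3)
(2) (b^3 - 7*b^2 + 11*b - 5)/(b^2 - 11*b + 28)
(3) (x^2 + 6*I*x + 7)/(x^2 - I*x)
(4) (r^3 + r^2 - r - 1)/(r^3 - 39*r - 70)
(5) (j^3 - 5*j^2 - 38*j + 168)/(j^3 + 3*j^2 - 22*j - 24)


(1) = (3*p + 4)/(3*p + 15)
(2) = (b^3 - 7*b^2 + 11*b - 5)/(b^2 - 11*b + 28)
(3) = (x + 7*I)/x
(4) = (r^3 + r^2 - r - 1)/(r^3 - 39*r - 70)
(5) = (j - 7)/(j + 1)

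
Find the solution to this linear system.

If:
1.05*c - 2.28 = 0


Then:
c = 2.17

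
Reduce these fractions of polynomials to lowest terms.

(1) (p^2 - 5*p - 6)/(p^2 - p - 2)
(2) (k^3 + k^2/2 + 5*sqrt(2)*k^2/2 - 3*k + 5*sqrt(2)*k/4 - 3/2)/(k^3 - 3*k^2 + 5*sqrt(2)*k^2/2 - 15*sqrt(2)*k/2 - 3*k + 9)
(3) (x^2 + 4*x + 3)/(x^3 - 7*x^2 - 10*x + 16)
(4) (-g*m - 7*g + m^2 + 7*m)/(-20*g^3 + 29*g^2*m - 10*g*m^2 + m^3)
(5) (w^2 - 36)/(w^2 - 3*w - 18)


(1) = (p - 6)/(p - 2)
(2) = (8*k + 4)/(8*k - 24)
(3) = (x^2 + 4*x + 3)/(x^3 - 7*x^2 - 10*x + 16)
(4) = (m + 7)/(20*g^2 - 9*g*m + m^2)
(5) = (w + 6)/(w + 3)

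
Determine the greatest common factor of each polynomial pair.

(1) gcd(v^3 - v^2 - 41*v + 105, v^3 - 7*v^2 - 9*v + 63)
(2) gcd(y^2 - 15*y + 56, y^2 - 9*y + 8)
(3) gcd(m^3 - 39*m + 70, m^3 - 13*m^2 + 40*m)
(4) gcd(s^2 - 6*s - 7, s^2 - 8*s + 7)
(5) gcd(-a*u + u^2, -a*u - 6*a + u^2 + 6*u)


(1) = gcd((v - 5)*(v - 3)*(v + 7), (v - 7)*(v - 3)*(v + 3)) = v - 3
(2) = y - 8
(3) = gcd((m - 5)*(m - 2)*(m + 7), m*(m - 8)*(m - 5)) = m - 5
(4) = gcd((s - 7)*(s + 1), (s - 7)*(s - 1)) = s - 7
(5) = gcd(u*(-a + u), (-a + u)*(u + 6)) = -a + u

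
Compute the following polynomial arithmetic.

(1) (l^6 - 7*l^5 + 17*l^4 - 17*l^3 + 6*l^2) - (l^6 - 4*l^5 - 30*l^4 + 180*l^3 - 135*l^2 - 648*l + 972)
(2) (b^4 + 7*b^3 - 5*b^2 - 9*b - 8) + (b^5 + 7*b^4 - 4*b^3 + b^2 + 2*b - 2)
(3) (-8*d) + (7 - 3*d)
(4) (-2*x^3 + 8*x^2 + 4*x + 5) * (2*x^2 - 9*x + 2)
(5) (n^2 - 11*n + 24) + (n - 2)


(1) = -3*l^5 + 47*l^4 - 197*l^3 + 141*l^2 + 648*l - 972
(2) = b^5 + 8*b^4 + 3*b^3 - 4*b^2 - 7*b - 10
(3) = 7 - 11*d
(4) = -4*x^5 + 34*x^4 - 68*x^3 - 10*x^2 - 37*x + 10
(5) = n^2 - 10*n + 22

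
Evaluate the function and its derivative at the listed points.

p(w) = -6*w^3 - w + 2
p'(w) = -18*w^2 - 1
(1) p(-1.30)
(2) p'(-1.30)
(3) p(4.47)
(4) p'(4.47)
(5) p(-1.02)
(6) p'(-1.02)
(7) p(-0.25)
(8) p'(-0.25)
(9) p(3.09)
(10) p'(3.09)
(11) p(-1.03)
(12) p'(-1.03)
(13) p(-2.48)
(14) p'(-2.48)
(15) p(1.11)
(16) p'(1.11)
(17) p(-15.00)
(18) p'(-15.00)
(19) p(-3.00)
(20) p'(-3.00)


(1) = 16.48
(2) = -31.42
(3) = -538.36
(4) = -360.66
(5) = 9.39
(6) = -19.73
(7) = 2.34
(8) = -2.12
(9) = -178.11
(10) = -172.87
(11) = 9.59
(12) = -20.10
(13) = 96.00
(14) = -111.71
(15) = -7.32
(16) = -23.18
(17) = 20267.00
(18) = -4051.00
(19) = 167.00
(20) = -163.00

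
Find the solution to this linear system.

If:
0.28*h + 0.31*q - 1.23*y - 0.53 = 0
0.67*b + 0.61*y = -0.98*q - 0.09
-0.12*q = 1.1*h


Then:
b = -7.34836228745667*y - 2.90838908903757
h = -0.480156148340924*y - 0.206896551724138
q = 4.4014313597918*y + 1.89655172413793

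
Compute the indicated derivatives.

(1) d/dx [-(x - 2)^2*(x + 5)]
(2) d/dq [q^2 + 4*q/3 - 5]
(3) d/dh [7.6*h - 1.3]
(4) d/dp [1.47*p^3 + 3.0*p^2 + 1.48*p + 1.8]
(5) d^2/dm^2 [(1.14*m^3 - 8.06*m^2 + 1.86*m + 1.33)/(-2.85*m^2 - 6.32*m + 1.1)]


(1) = (-3*x - 8)*(x - 2)
(2) = 2*q + 4/3
(3) = 7.60000000000000
(4) = 4.41*p^2 + 6.0*p + 1.48
(5) = (-418.785612*m^3 + 134.34273*m^2 - 186.99876*m - 120.942124)/(23.149125*m^6 + 154.0026*m^5 + 314.70327*m^4 + 133.556768*m^3 - 121.46442*m^2 + 22.9416*m - 1.331)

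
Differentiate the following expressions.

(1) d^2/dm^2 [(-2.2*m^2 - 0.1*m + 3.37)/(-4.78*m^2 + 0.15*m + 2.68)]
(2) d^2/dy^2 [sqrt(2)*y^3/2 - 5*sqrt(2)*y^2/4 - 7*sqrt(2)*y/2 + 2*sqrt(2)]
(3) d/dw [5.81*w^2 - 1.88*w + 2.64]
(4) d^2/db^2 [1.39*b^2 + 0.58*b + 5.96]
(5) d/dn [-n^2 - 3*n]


(1) = (7.72448*m^3 - 292.897368*m^2 + 22.18398*m - 54.971586)/(109.215352*m^6 - 10.28178*m^5 - 183.378486*m^4 + 11.525985*m^3 + 102.814716*m^2 - 3.23208*m - 19.248832)
(2) = sqrt(2)*(6*y - 5)/2
(3) = 11.62*w - 1.88
(4) = 2.78000000000000
(5) = -2*n - 3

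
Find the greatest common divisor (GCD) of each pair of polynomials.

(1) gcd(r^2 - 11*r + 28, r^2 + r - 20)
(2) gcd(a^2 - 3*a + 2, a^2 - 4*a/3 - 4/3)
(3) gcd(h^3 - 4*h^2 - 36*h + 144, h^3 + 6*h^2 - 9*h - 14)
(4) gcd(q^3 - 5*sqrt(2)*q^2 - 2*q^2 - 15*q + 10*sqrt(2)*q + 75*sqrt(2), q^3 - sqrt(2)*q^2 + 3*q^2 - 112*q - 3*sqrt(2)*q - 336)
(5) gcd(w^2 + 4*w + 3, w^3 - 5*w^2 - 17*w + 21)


(1) = r - 4
(2) = gcd((a - 2)*(a - 1), (a - 2)*(a + 2/3)) = a - 2
(3) = 1
(4) = gcd((q - 5)*(q + 3)*(q - 5*sqrt(2)), (q + 3)*(q - 8*sqrt(2))*(q + 7*sqrt(2))) = q + 3
(5) = w + 3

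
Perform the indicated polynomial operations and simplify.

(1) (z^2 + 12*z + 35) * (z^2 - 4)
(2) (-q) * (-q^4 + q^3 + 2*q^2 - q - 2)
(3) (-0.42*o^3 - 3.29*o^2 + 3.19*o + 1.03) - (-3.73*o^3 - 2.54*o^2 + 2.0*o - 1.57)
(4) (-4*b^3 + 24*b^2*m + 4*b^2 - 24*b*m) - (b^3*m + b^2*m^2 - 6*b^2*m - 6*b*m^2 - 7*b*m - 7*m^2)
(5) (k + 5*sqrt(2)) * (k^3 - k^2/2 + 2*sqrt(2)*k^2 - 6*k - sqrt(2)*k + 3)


(1) = z^4 + 12*z^3 + 31*z^2 - 48*z - 140
(2) = q^5 - q^4 - 2*q^3 + q^2 + 2*q
(3) = 3.31*o^3 - 0.75*o^2 + 1.19*o + 2.6
(4) = -b^3*m - 4*b^3 - b^2*m^2 + 30*b^2*m + 4*b^2 + 6*b*m^2 - 17*b*m + 7*m^2
(5) = k^4 - k^3/2 + 7*sqrt(2)*k^3 - 7*sqrt(2)*k^2/2 + 14*k^2 - 30*sqrt(2)*k - 7*k + 15*sqrt(2)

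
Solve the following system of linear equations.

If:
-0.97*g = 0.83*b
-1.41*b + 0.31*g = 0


Then:
b = 0.00
g = 0.00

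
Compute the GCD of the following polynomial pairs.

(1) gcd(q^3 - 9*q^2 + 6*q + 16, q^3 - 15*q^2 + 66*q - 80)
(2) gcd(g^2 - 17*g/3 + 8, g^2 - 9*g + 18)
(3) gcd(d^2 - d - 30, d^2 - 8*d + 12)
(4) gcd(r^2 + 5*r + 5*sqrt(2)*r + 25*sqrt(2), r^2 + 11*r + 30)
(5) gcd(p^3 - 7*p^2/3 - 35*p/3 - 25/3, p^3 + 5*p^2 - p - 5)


(1) = gcd((q - 8)*(q - 2)*(q + 1), (q - 8)*(q - 5)*(q - 2)) = q^2 - 10*q + 16
(2) = g - 3
(3) = gcd((d - 6)*(d + 5), (d - 6)*(d - 2)) = d - 6
(4) = gcd((r + 5)*(r + 5*sqrt(2)), (r + 5)*(r + 6)) = r + 5
(5) = p + 1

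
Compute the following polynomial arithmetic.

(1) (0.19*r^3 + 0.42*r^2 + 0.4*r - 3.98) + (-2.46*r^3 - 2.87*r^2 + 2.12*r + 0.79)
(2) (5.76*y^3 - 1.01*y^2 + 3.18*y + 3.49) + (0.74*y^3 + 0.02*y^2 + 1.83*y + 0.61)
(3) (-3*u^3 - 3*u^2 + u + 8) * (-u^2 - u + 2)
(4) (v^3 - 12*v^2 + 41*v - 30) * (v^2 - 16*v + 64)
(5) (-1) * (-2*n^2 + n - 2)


(1) = -2.27*r^3 - 2.45*r^2 + 2.52*r - 3.19
(2) = 6.5*y^3 - 0.99*y^2 + 5.01*y + 4.1
(3) = 3*u^5 + 6*u^4 - 4*u^3 - 15*u^2 - 6*u + 16
(4) = v^5 - 28*v^4 + 297*v^3 - 1454*v^2 + 3104*v - 1920
(5) = 2*n^2 - n + 2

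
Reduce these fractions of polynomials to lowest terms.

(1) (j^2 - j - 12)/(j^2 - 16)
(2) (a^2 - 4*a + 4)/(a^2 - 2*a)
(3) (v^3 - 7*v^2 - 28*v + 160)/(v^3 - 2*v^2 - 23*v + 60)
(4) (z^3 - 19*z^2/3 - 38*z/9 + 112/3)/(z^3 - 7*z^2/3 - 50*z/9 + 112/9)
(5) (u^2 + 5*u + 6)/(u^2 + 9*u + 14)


(1) = (j + 3)/(j + 4)
(2) = (a - 2)/a
(3) = (v - 8)/(v - 3)
(4) = (z - 6)/(z - 2)
(5) = (u + 3)/(u + 7)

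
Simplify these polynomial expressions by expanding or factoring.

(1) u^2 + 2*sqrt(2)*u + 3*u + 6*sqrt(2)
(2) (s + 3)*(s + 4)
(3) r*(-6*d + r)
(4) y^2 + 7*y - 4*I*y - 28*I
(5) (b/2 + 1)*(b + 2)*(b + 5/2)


(1) = (u + 3)*(u + 2*sqrt(2))
(2) = s^2 + 7*s + 12
(3) = -6*d*r + r^2
(4) = (y + 7)*(y - 4*I)
(5) = b^3/2 + 13*b^2/4 + 7*b + 5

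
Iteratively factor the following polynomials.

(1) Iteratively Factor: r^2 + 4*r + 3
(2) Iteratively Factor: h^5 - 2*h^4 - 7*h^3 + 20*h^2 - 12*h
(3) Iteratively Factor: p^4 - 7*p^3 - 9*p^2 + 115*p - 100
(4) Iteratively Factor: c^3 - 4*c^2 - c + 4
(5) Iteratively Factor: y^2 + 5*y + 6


(1) = (r + 3)*(r + 1)
(2) = (h - 2)*(h^4 - 7*h^2 + 6*h) = (h - 2)*(h - 1)*(h^3 + h^2 - 6*h) = (h - 2)^2*(h - 1)*(h^2 + 3*h) = (h - 2)^2*(h - 1)*(h + 3)*(h)
(3) = (p - 1)*(p^3 - 6*p^2 - 15*p + 100) = (p - 5)*(p - 1)*(p^2 - p - 20) = (p - 5)^2*(p - 1)*(p + 4)
(4) = (c - 4)*(c^2 - 1) = (c - 4)*(c - 1)*(c + 1)
(5) = (y + 2)*(y + 3)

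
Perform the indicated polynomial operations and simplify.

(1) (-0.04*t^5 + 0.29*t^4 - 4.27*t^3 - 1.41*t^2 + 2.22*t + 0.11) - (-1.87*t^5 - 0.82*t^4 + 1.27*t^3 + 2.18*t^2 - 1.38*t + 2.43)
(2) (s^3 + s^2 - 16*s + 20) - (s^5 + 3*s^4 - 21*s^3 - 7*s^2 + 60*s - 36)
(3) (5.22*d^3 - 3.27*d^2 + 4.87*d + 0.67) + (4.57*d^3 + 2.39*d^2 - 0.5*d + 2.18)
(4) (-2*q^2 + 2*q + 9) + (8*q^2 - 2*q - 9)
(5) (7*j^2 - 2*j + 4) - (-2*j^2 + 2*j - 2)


(1) = 1.83*t^5 + 1.11*t^4 - 5.54*t^3 - 3.59*t^2 + 3.6*t - 2.32
(2) = -s^5 - 3*s^4 + 22*s^3 + 8*s^2 - 76*s + 56
(3) = 9.79*d^3 - 0.88*d^2 + 4.37*d + 2.85
(4) = 6*q^2
(5) = 9*j^2 - 4*j + 6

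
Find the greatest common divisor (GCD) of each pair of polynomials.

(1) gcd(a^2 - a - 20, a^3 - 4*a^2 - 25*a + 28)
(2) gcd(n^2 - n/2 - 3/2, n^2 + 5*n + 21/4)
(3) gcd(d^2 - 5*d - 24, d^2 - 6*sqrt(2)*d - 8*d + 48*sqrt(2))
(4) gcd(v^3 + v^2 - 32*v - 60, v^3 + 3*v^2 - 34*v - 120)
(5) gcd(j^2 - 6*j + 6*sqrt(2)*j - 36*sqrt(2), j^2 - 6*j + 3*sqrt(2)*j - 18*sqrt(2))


(1) = a + 4
(2) = 1
(3) = gcd((d - 8)*(d + 3), (d - 8)*(d - 6*sqrt(2))) = d - 8
(4) = v^2 - v - 30
(5) = gcd((j - 6)*(j + 6*sqrt(2)), (j - 6)*(j + 3*sqrt(2))) = j - 6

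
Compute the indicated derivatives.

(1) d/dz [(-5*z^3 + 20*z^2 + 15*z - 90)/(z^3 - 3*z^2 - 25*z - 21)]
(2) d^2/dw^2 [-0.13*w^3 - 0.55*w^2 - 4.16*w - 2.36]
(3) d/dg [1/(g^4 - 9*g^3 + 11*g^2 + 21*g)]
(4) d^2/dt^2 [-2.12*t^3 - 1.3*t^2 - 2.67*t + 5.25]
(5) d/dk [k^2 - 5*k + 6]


(1) = 5*(-z^4 + 44*z^3 + 26*z^2 - 276*z - 513)/(z^6 - 6*z^5 - 41*z^4 + 108*z^3 + 751*z^2 + 1050*z + 441)
(2) = -0.78*w - 1.1
(3) = (-4*g^3 + 27*g^2 - 22*g - 21)/(g^2*(g^3 - 9*g^2 + 11*g + 21)^2)
(4) = -12.72*t - 2.6
(5) = 2*k - 5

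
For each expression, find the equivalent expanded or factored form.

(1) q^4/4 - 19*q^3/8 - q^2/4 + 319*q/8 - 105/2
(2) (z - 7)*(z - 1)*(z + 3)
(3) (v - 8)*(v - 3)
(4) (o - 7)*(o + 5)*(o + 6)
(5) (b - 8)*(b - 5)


(1) = (q/4 + 1)*(q - 7)*(q - 5)*(q - 3/2)
(2) = z^3 - 5*z^2 - 17*z + 21
(3) = v^2 - 11*v + 24
(4) = o^3 + 4*o^2 - 47*o - 210
(5) = b^2 - 13*b + 40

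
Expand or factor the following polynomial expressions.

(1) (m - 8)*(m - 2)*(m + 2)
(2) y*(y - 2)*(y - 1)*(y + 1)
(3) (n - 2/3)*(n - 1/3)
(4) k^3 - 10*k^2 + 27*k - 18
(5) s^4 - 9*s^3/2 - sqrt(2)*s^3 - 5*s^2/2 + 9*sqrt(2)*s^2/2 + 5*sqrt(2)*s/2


(1) = m^3 - 8*m^2 - 4*m + 32
(2) = y^4 - 2*y^3 - y^2 + 2*y
(3) = n^2 - n + 2/9
(4) = (k - 6)*(k - 3)*(k - 1)
(5) = s*(s - 5)*(s + 1/2)*(s - sqrt(2))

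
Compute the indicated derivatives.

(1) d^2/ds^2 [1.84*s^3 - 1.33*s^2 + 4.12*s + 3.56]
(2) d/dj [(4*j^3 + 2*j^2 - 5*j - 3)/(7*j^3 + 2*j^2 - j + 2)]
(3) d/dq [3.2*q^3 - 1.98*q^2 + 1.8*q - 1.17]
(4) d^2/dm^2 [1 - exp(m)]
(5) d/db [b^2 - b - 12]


(1) = 11.04*s - 2.66
(2) = (-6*j^4 + 62*j^3 + 95*j^2 + 20*j - 13)/(49*j^6 + 28*j^5 - 10*j^4 + 24*j^3 + 9*j^2 - 4*j + 4)
(3) = 9.6*q^2 - 3.96*q + 1.8
(4) = -exp(m)
(5) = 2*b - 1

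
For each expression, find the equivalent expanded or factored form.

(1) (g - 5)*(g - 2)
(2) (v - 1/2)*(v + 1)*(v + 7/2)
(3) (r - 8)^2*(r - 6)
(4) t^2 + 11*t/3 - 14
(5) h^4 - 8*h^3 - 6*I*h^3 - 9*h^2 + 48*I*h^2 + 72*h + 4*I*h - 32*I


(1) = g^2 - 7*g + 10
(2) = v^3 + 4*v^2 + 5*v/4 - 7/4
(3) = r^3 - 22*r^2 + 160*r - 384
(4) = (t - 7/3)*(t + 6)
(5) = (h - 8)*(h - 4*I)*(h - I)^2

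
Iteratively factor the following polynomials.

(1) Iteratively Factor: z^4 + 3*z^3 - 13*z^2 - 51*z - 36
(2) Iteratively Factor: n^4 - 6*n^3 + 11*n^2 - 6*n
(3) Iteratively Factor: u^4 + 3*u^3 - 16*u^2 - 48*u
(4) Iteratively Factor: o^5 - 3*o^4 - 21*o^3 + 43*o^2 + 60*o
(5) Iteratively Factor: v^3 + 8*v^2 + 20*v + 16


(1) = (z + 3)*(z^3 - 13*z - 12) = (z - 4)*(z + 3)*(z^2 + 4*z + 3) = (z - 4)*(z + 1)*(z + 3)*(z + 3)
(2) = (n - 1)*(n^3 - 5*n^2 + 6*n) = (n - 2)*(n - 1)*(n^2 - 3*n) = (n - 3)*(n - 2)*(n - 1)*(n)
(3) = (u - 4)*(u^3 + 7*u^2 + 12*u) = (u - 4)*(u + 3)*(u^2 + 4*u) = (u - 4)*(u + 3)*(u + 4)*(u)
(4) = (o - 3)*(o^4 - 21*o^2 - 20*o) = o*(o - 3)*(o^3 - 21*o - 20) = o*(o - 5)*(o - 3)*(o^2 + 5*o + 4) = o*(o - 5)*(o - 3)*(o + 1)*(o + 4)
(5) = (v + 4)*(v^2 + 4*v + 4) = (v + 2)*(v + 4)*(v + 2)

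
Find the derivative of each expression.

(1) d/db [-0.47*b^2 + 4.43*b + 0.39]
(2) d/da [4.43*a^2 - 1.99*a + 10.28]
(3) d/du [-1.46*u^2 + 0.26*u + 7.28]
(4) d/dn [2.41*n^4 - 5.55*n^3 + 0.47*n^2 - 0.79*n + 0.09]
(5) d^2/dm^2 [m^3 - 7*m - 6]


(1) = 4.43 - 0.94*b
(2) = 8.86*a - 1.99
(3) = 0.26 - 2.92*u
(4) = 9.64*n^3 - 16.65*n^2 + 0.94*n - 0.79
(5) = 6*m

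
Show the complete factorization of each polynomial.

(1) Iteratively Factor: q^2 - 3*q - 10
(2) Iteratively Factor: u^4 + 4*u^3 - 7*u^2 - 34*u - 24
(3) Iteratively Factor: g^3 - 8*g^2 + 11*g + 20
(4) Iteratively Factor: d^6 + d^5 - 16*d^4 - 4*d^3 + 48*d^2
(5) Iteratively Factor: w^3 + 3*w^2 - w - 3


(1) = (q + 2)*(q - 5)
(2) = (u + 4)*(u^3 - 7*u - 6) = (u - 3)*(u + 4)*(u^2 + 3*u + 2) = (u - 3)*(u + 1)*(u + 4)*(u + 2)
(3) = (g + 1)*(g^2 - 9*g + 20) = (g - 5)*(g + 1)*(g - 4)
(4) = (d - 3)*(d^5 + 4*d^4 - 4*d^3 - 16*d^2) = d*(d - 3)*(d^4 + 4*d^3 - 4*d^2 - 16*d) = d^2*(d - 3)*(d^3 + 4*d^2 - 4*d - 16) = d^2*(d - 3)*(d + 4)*(d^2 - 4) = d^2*(d - 3)*(d - 2)*(d + 4)*(d + 2)
(5) = (w - 1)*(w^2 + 4*w + 3) = (w - 1)*(w + 3)*(w + 1)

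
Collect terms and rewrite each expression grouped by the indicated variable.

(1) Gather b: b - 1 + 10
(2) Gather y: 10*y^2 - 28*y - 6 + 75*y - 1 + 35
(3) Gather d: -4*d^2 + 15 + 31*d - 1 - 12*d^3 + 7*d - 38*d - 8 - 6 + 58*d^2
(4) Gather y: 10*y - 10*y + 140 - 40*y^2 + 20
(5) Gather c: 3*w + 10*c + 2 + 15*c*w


(1) = b + 9
(2) = 10*y^2 + 47*y + 28
(3) = -12*d^3 + 54*d^2
(4) = 160 - 40*y^2
(5) = c*(15*w + 10) + 3*w + 2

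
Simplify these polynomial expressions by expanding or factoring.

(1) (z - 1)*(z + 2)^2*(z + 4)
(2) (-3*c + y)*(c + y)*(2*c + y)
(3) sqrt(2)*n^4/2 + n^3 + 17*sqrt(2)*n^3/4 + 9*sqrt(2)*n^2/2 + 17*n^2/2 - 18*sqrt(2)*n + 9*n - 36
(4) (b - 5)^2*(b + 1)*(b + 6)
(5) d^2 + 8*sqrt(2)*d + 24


(1) = z^4 + 7*z^3 + 12*z^2 - 4*z - 16
(2) = -6*c^3 - 7*c^2*y + y^3
(3) = (n - 3/2)*(n + 4)*(n + 6)*(sqrt(2)*n/2 + 1)
(4) = b^4 - 3*b^3 - 39*b^2 + 115*b + 150
(5) = (d + 2*sqrt(2))*(d + 6*sqrt(2))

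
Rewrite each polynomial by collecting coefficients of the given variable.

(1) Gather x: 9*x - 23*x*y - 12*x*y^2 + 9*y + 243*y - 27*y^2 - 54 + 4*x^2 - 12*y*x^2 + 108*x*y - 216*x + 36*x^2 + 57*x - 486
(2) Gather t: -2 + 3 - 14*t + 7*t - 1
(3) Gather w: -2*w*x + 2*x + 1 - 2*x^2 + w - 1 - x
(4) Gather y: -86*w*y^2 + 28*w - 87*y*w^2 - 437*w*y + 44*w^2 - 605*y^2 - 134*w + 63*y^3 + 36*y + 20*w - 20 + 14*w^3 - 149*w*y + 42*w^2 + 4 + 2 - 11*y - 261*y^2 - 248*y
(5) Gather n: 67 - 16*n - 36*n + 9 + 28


(1) = x^2*(40 - 12*y) + x*(-12*y^2 + 85*y - 150) - 27*y^2 + 252*y - 540
(2) = -7*t
(3) = w*(1 - 2*x) - 2*x^2 + x
(4) = 14*w^3 + 86*w^2 - 86*w + 63*y^3 + y^2*(-86*w - 866) + y*(-87*w^2 - 586*w - 223) - 14
(5) = 104 - 52*n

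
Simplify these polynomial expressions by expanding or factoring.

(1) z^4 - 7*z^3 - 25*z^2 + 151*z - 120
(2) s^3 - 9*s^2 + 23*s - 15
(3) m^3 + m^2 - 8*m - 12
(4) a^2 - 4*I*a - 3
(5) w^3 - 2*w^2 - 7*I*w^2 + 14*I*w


(1) = (z - 8)*(z - 3)*(z - 1)*(z + 5)
(2) = (s - 5)*(s - 3)*(s - 1)
(3) = (m - 3)*(m + 2)^2
(4) = (a - 3*I)*(a - I)
(5) = w*(w - 2)*(w - 7*I)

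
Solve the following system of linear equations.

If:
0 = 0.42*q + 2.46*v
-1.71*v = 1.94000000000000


Then:
q = 6.64
v = -1.13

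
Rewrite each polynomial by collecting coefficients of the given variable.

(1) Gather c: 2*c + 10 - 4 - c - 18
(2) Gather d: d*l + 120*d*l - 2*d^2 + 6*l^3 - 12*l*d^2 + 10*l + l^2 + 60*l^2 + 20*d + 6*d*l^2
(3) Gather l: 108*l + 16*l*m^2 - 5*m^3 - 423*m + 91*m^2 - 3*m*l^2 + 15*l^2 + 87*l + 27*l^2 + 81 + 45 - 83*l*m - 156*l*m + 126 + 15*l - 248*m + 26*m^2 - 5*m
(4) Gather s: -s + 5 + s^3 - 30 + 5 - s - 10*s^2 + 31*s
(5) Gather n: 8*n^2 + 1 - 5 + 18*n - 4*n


(1) = c - 12
(2) = d^2*(-12*l - 2) + d*(6*l^2 + 121*l + 20) + 6*l^3 + 61*l^2 + 10*l
(3) = l^2*(42 - 3*m) + l*(16*m^2 - 239*m + 210) - 5*m^3 + 117*m^2 - 676*m + 252
(4) = s^3 - 10*s^2 + 29*s - 20
(5) = 8*n^2 + 14*n - 4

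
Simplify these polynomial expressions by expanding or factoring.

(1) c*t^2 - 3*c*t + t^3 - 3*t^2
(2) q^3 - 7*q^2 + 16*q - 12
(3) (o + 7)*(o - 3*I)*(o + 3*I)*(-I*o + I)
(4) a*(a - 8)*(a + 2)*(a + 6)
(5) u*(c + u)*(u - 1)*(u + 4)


(1) = t*(c + t)*(t - 3)
(2) = (q - 3)*(q - 2)^2
(3) = -I*o^4 - 6*I*o^3 - 2*I*o^2 - 54*I*o + 63*I
(4) = a^4 - 52*a^2 - 96*a
(5) = c*u^3 + 3*c*u^2 - 4*c*u + u^4 + 3*u^3 - 4*u^2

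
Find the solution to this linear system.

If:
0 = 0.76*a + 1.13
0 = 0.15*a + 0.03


Then:
No Solution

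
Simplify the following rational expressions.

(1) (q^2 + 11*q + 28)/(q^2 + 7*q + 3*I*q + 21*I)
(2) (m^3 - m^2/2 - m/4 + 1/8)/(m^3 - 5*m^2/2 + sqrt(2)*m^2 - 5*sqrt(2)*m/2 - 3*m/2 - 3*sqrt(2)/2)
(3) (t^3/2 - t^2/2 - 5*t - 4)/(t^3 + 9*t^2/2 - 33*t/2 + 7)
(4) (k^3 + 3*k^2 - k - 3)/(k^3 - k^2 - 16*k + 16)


(1) = (q + 4)/(q + 3*I)
(2) = (16*m^2 - 16*m + 4)/(16*m^2 + m*(-48 + 16*sqrt(2)) - 48*sqrt(2))
(3) = (t^3 - t^2 - 10*t - 8)/(2*t^3 + 9*t^2 - 33*t + 14)
(4) = (k^2 + 4*k + 3)/(k^2 - 16)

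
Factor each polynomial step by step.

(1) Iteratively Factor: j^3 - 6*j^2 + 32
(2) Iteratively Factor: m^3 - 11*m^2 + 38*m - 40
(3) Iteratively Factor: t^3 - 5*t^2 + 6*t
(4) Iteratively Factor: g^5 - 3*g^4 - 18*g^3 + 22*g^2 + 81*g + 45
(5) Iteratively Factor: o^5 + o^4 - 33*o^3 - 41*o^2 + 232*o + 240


(1) = (j + 2)*(j^2 - 8*j + 16) = (j - 4)*(j + 2)*(j - 4)
(2) = (m - 4)*(m^2 - 7*m + 10) = (m - 5)*(m - 4)*(m - 2)
(3) = (t - 2)*(t^2 - 3*t) = t*(t - 2)*(t - 3)
(4) = (g + 1)*(g^4 - 4*g^3 - 14*g^2 + 36*g + 45) = (g - 3)*(g + 1)*(g^3 - g^2 - 17*g - 15) = (g - 5)*(g - 3)*(g + 1)*(g^2 + 4*g + 3) = (g - 5)*(g - 3)*(g + 1)*(g + 3)*(g + 1)
(5) = (o - 3)*(o^4 + 4*o^3 - 21*o^2 - 104*o - 80) = (o - 3)*(o + 4)*(o^3 - 21*o - 20) = (o - 3)*(o + 1)*(o + 4)*(o^2 - o - 20) = (o - 3)*(o + 1)*(o + 4)^2*(o - 5)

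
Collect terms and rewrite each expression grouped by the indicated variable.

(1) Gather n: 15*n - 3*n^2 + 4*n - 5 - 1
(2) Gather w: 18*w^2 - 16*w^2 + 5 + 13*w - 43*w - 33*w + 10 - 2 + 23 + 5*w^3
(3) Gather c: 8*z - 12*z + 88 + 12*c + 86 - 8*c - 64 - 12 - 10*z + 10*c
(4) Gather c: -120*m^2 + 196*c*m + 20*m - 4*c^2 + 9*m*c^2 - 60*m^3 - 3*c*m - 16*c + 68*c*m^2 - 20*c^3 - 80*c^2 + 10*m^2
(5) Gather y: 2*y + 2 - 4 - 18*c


(1) = -3*n^2 + 19*n - 6
(2) = 5*w^3 + 2*w^2 - 63*w + 36
(3) = 14*c - 14*z + 98
(4) = -20*c^3 + c^2*(9*m - 84) + c*(68*m^2 + 193*m - 16) - 60*m^3 - 110*m^2 + 20*m
(5) = -18*c + 2*y - 2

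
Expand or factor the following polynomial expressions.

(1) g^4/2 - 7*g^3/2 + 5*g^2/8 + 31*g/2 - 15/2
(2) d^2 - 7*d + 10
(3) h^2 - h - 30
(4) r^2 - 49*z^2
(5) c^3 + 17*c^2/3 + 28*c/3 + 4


(1) = (g/2 + 1)*(g - 6)*(g - 5/2)*(g - 1/2)
(2) = (d - 5)*(d - 2)
(3) = (h - 6)*(h + 5)
(4) = (r - 7*z)*(r + 7*z)
(5) = (c + 2/3)*(c + 2)*(c + 3)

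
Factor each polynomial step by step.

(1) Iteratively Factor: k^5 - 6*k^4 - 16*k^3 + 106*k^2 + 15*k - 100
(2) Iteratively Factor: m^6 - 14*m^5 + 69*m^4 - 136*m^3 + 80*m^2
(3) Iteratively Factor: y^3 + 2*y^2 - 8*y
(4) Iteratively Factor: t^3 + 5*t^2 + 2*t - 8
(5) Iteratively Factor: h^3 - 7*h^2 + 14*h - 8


(1) = (k + 1)*(k^4 - 7*k^3 - 9*k^2 + 115*k - 100) = (k - 5)*(k + 1)*(k^3 - 2*k^2 - 19*k + 20) = (k - 5)^2*(k + 1)*(k^2 + 3*k - 4) = (k - 5)^2*(k + 1)*(k + 4)*(k - 1)
(2) = (m - 4)*(m^5 - 10*m^4 + 29*m^3 - 20*m^2) = (m - 4)*(m - 1)*(m^4 - 9*m^3 + 20*m^2) = (m - 4)^2*(m - 1)*(m^3 - 5*m^2) = m*(m - 4)^2*(m - 1)*(m^2 - 5*m) = m*(m - 5)*(m - 4)^2*(m - 1)*(m)
(3) = (y - 2)*(y^2 + 4*y) = y*(y - 2)*(y + 4)
(4) = (t - 1)*(t^2 + 6*t + 8) = (t - 1)*(t + 4)*(t + 2)
(5) = (h - 2)*(h^2 - 5*h + 4) = (h - 4)*(h - 2)*(h - 1)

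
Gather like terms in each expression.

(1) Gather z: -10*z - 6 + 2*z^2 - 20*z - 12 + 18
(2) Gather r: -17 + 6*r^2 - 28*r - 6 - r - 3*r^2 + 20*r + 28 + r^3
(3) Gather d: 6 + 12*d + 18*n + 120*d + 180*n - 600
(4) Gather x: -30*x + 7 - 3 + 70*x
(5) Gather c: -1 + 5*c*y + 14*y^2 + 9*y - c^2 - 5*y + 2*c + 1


(1) = 2*z^2 - 30*z
(2) = r^3 + 3*r^2 - 9*r + 5
(3) = 132*d + 198*n - 594
(4) = 40*x + 4
(5) = -c^2 + c*(5*y + 2) + 14*y^2 + 4*y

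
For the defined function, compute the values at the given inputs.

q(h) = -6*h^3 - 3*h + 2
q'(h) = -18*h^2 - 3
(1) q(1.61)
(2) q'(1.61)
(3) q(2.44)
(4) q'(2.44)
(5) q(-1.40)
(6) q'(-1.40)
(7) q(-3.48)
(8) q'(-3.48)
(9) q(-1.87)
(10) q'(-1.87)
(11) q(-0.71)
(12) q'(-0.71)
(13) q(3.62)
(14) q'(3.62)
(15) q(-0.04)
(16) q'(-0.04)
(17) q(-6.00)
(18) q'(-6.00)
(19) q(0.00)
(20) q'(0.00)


(1) = -27.87
(2) = -49.66
(3) = -92.48
(4) = -110.16
(5) = 22.66
(6) = -38.28
(7) = 265.31
(8) = -220.99
(9) = 46.85
(10) = -65.94
(11) = 6.28
(12) = -12.07
(13) = -293.49
(14) = -238.88
(15) = 2.12
(16) = -3.03
(17) = 1316.00
(18) = -651.00
(19) = 2.00
(20) = -3.00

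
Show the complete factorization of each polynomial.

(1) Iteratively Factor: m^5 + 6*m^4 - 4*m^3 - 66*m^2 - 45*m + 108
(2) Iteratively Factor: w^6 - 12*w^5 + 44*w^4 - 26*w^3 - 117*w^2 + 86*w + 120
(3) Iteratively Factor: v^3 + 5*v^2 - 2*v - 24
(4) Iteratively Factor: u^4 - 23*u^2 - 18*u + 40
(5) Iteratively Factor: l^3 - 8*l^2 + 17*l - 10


(1) = (m - 3)*(m^4 + 9*m^3 + 23*m^2 + 3*m - 36) = (m - 3)*(m + 3)*(m^3 + 6*m^2 + 5*m - 12) = (m - 3)*(m - 1)*(m + 3)*(m^2 + 7*m + 12) = (m - 3)*(m - 1)*(m + 3)^2*(m + 4)
(2) = (w + 1)*(w^5 - 13*w^4 + 57*w^3 - 83*w^2 - 34*w + 120) = (w - 4)*(w + 1)*(w^4 - 9*w^3 + 21*w^2 + w - 30) = (w - 4)*(w + 1)^2*(w^3 - 10*w^2 + 31*w - 30) = (w - 4)*(w - 3)*(w + 1)^2*(w^2 - 7*w + 10) = (w - 4)*(w - 3)*(w - 2)*(w + 1)^2*(w - 5)
(3) = (v + 3)*(v^2 + 2*v - 8) = (v - 2)*(v + 3)*(v + 4)
(4) = (u - 5)*(u^3 + 5*u^2 + 2*u - 8) = (u - 5)*(u - 1)*(u^2 + 6*u + 8) = (u - 5)*(u - 1)*(u + 2)*(u + 4)
(5) = (l - 1)*(l^2 - 7*l + 10) = (l - 5)*(l - 1)*(l - 2)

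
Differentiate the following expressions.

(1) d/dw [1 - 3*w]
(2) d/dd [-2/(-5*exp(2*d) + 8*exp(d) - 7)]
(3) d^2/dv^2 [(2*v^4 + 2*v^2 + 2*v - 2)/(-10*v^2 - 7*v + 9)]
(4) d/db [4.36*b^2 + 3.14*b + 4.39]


(1) = -3
(2) = (16 - 20*exp(d))*exp(d)/(5*exp(2*d) - 8*exp(d) + 7)^2
(3) = 4*(-100*v^6 - 210*v^5 + 123*v^4 + 474*v^3 - 456*v^2 - 60*v - 5)/(1000*v^6 + 2100*v^5 - 1230*v^4 - 3437*v^3 + 1107*v^2 + 1701*v - 729)
(4) = 8.72*b + 3.14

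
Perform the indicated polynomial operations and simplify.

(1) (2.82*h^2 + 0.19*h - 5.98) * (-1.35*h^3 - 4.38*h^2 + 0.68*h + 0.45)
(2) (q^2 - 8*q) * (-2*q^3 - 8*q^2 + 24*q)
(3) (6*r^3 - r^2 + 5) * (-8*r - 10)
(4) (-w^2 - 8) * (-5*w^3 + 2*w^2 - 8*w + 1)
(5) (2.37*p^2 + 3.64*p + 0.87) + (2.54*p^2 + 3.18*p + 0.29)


(1) = -3.807*h^5 - 12.6081*h^4 + 9.1584*h^3 + 27.5906*h^2 - 3.9809*h - 2.691
(2) = -2*q^5 + 8*q^4 + 88*q^3 - 192*q^2
(3) = -48*r^4 - 52*r^3 + 10*r^2 - 40*r - 50
(4) = 5*w^5 - 2*w^4 + 48*w^3 - 17*w^2 + 64*w - 8
(5) = 4.91*p^2 + 6.82*p + 1.16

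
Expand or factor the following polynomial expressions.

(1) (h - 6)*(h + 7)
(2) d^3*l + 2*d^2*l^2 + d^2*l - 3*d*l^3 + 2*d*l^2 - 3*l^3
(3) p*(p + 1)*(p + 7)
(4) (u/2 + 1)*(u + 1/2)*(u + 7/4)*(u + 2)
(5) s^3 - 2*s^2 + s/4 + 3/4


(1) = h^2 + h - 42
(2) = (d - l)*(d + 3*l)*(d*l + l)
(3) = p^3 + 8*p^2 + 7*p
(4) = u^4/2 + 25*u^3/8 + 111*u^2/16 + 25*u/4 + 7/4
(5) = (s - 3/2)*(s - 1)*(s + 1/2)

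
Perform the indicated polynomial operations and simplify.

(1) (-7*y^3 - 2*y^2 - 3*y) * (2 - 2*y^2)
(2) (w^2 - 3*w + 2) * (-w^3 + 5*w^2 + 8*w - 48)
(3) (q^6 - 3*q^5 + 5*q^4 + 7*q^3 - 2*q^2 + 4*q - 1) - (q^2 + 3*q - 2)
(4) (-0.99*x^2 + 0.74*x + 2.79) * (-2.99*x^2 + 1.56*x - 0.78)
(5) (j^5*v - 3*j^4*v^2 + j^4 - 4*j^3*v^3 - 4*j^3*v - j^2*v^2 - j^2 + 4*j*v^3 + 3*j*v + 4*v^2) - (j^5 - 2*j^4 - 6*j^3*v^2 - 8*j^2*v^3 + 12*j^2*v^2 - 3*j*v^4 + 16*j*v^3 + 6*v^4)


(1) = 14*y^5 + 4*y^4 - 8*y^3 - 4*y^2 - 6*y
(2) = -w^5 + 8*w^4 - 9*w^3 - 62*w^2 + 160*w - 96
(3) = q^6 - 3*q^5 + 5*q^4 + 7*q^3 - 3*q^2 + q + 1
(4) = 2.9601*x^4 - 3.757*x^3 - 6.4155*x^2 + 3.7752*x - 2.1762
(5) = j^5*v - j^5 - 3*j^4*v^2 + 3*j^4 - 4*j^3*v^3 + 6*j^3*v^2 - 4*j^3*v + 8*j^2*v^3 - 13*j^2*v^2 - j^2 + 3*j*v^4 - 12*j*v^3 + 3*j*v - 6*v^4 + 4*v^2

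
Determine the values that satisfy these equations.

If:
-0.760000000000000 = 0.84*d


Then:
d = -0.90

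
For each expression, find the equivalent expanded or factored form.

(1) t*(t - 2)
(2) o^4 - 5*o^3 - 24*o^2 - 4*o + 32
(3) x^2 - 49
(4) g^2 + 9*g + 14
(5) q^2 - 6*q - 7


(1) = t^2 - 2*t
(2) = (o - 8)*(o - 1)*(o + 2)^2
(3) = (x - 7)*(x + 7)
(4) = (g + 2)*(g + 7)
(5) = (q - 7)*(q + 1)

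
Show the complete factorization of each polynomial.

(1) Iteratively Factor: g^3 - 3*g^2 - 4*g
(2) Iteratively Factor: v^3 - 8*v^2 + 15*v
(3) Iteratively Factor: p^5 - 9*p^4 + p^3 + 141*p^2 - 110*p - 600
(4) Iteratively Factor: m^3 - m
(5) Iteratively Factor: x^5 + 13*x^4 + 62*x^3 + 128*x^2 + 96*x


(1) = (g)*(g^2 - 3*g - 4) = g*(g + 1)*(g - 4)
(2) = (v - 5)*(v^2 - 3*v) = (v - 5)*(v - 3)*(v)
(3) = (p + 2)*(p^4 - 11*p^3 + 23*p^2 + 95*p - 300) = (p - 5)*(p + 2)*(p^3 - 6*p^2 - 7*p + 60) = (p - 5)*(p - 4)*(p + 2)*(p^2 - 2*p - 15) = (p - 5)^2*(p - 4)*(p + 2)*(p + 3)
(4) = (m - 1)*(m^2 + m) = (m - 1)*(m + 1)*(m)
(5) = (x + 4)*(x^4 + 9*x^3 + 26*x^2 + 24*x) = x*(x + 4)*(x^3 + 9*x^2 + 26*x + 24) = x*(x + 3)*(x + 4)*(x^2 + 6*x + 8) = x*(x + 2)*(x + 3)*(x + 4)*(x + 4)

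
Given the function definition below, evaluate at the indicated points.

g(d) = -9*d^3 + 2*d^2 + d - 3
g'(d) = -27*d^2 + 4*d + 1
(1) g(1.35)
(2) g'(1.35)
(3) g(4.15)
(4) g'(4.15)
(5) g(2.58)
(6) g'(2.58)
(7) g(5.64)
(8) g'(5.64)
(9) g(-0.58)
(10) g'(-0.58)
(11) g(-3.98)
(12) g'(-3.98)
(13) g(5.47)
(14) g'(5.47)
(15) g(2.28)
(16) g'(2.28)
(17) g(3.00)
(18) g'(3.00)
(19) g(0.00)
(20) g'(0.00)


(1) = -20.15
(2) = -42.81
(3) = -607.67
(4) = -447.41
(5) = -141.67
(6) = -168.40
(7) = -1548.40
(8) = -835.30
(9) = -1.15
(10) = -10.40
(11) = 592.10
(12) = -442.61
(13) = -1410.69
(14) = -784.98
(15) = -96.99
(16) = -130.24
(17) = -225.00
(18) = -230.00
(19) = -3.00
(20) = 1.00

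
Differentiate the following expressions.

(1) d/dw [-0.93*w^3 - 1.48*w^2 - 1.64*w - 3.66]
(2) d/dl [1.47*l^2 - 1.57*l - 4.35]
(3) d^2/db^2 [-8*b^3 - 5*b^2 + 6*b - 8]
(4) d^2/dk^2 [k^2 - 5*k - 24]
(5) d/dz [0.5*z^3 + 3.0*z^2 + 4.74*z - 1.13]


(1) = -2.79*w^2 - 2.96*w - 1.64
(2) = 2.94*l - 1.57
(3) = -48*b - 10
(4) = 2
(5) = 1.5*z^2 + 6.0*z + 4.74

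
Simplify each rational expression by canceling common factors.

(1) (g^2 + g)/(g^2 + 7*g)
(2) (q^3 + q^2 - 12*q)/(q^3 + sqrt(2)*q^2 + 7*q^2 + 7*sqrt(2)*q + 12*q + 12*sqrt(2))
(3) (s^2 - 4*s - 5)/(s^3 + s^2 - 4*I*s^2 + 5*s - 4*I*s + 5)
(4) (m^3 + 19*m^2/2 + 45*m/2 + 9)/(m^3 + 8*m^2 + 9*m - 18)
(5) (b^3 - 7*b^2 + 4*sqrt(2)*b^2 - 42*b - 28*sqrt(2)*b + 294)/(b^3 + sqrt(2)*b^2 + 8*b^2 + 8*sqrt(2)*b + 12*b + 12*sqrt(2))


(1) = (g + 1)/(g + 7)
(2) = (q^2 - 3*q)/(q^2 + q*(sqrt(2) + 3) + 3*sqrt(2))
(3) = (s - 5)/(s^2 - 4*I*s + 5)
(4) = (2*m + 1)/(2*m - 2)
(5) = (b^3 + b^2*(-7 + 4*sqrt(2)) + b*(-42 - 28*sqrt(2)) + 294)/(b^3 + b^2*(sqrt(2) + 8) + b*(8*sqrt(2) + 12) + 12*sqrt(2))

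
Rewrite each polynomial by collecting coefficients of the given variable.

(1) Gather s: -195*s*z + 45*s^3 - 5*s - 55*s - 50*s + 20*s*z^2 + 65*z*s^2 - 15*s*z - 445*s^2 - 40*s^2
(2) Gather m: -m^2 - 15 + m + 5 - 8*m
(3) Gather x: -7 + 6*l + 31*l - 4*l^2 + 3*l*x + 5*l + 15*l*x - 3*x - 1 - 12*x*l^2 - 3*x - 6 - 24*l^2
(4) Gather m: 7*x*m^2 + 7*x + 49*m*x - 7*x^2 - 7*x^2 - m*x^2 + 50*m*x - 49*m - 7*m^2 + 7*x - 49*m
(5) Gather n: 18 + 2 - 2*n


(1) = 45*s^3 + s^2*(65*z - 485) + s*(20*z^2 - 210*z - 110)
(2) = -m^2 - 7*m - 10
(3) = -28*l^2 + 42*l + x*(-12*l^2 + 18*l - 6) - 14
(4) = m^2*(7*x - 7) + m*(-x^2 + 99*x - 98) - 14*x^2 + 14*x
(5) = 20 - 2*n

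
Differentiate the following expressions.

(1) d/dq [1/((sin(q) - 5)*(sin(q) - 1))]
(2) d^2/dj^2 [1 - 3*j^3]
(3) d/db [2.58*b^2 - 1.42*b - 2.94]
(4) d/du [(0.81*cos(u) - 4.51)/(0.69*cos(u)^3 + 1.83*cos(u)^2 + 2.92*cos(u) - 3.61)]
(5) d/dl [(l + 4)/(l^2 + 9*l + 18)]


(1) = 2*(3 - sin(q))*cos(q)/((sin(q) - 5)^2*(sin(q) - 1)^2)
(2) = -18*j
(3) = 5.16*b - 1.42
(4) = (1.1178*cos(u)^3 - 7.8534*cos(u)^2 - 16.5066*cos(u) - 10.2451)*sin(u)/(0.4761*cos(u)^6 + 2.5254*cos(u)^5 + 7.3785*cos(u)^4 + 5.7054*cos(u)^3 - 4.6862*cos(u)^2 - 21.0824*cos(u) + 13.0321)
(5) = (l^2 + 9*l - (l + 4)*(2*l + 9) + 18)/(l^2 + 9*l + 18)^2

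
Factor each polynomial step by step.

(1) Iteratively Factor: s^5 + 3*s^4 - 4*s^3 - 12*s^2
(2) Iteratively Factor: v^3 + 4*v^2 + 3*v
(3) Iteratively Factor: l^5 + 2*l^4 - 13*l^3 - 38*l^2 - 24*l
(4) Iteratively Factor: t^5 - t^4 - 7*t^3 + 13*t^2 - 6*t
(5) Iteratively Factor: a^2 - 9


(1) = (s + 3)*(s^4 - 4*s^2) = (s - 2)*(s + 3)*(s^3 + 2*s^2) = (s - 2)*(s + 2)*(s + 3)*(s^2) = s*(s - 2)*(s + 2)*(s + 3)*(s)
(2) = (v + 1)*(v^2 + 3*v) = (v + 1)*(v + 3)*(v)
(3) = (l - 4)*(l^4 + 6*l^3 + 11*l^2 + 6*l) = (l - 4)*(l + 2)*(l^3 + 4*l^2 + 3*l) = (l - 4)*(l + 2)*(l + 3)*(l^2 + l) = l*(l - 4)*(l + 2)*(l + 3)*(l + 1)
(4) = (t + 3)*(t^4 - 4*t^3 + 5*t^2 - 2*t) = (t - 1)*(t + 3)*(t^3 - 3*t^2 + 2*t) = (t - 2)*(t - 1)*(t + 3)*(t^2 - t) = t*(t - 2)*(t - 1)*(t + 3)*(t - 1)
(5) = (a + 3)*(a - 3)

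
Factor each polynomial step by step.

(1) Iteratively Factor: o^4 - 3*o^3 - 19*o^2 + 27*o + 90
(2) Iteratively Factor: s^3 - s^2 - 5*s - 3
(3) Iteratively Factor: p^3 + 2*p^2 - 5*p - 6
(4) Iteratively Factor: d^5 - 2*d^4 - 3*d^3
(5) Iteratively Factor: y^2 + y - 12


(1) = (o - 5)*(o^3 + 2*o^2 - 9*o - 18) = (o - 5)*(o + 2)*(o^2 - 9) = (o - 5)*(o + 2)*(o + 3)*(o - 3)
(2) = (s - 3)*(s^2 + 2*s + 1) = (s - 3)*(s + 1)*(s + 1)
(3) = (p - 2)*(p^2 + 4*p + 3) = (p - 2)*(p + 1)*(p + 3)
(4) = (d)*(d^4 - 2*d^3 - 3*d^2) = d^2*(d^3 - 2*d^2 - 3*d) = d^2*(d + 1)*(d^2 - 3*d) = d^3*(d + 1)*(d - 3)
(5) = (y - 3)*(y + 4)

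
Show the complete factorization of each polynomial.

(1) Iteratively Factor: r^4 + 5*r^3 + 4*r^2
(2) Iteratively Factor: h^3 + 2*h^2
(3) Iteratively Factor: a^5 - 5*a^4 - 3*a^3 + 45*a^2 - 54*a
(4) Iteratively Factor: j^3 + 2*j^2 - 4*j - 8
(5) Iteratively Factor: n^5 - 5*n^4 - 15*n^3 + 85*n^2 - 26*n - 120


(1) = (r + 1)*(r^3 + 4*r^2) = (r + 1)*(r + 4)*(r^2) = r*(r + 1)*(r + 4)*(r)
(2) = (h + 2)*(h^2) = h*(h + 2)*(h)
(3) = (a)*(a^4 - 5*a^3 - 3*a^2 + 45*a - 54) = a*(a - 3)*(a^3 - 2*a^2 - 9*a + 18) = a*(a - 3)*(a + 3)*(a^2 - 5*a + 6) = a*(a - 3)*(a - 2)*(a + 3)*(a - 3)
(4) = (j + 2)*(j^2 - 4) = (j + 2)^2*(j - 2)
(5) = (n - 2)*(n^4 - 3*n^3 - 21*n^2 + 43*n + 60) = (n - 5)*(n - 2)*(n^3 + 2*n^2 - 11*n - 12) = (n - 5)*(n - 2)*(n + 1)*(n^2 + n - 12) = (n - 5)*(n - 2)*(n + 1)*(n + 4)*(n - 3)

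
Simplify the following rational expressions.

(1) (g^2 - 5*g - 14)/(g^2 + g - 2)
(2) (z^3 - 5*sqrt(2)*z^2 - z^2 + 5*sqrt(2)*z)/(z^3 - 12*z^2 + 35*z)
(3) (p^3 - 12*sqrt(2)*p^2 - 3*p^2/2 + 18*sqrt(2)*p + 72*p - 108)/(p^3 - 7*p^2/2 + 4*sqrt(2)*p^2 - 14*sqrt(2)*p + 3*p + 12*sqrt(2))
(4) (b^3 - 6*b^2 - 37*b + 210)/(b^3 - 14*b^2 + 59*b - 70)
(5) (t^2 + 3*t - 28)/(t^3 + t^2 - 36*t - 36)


(1) = (g - 7)/(g - 1)
(2) = (z^2 + z*(-5*sqrt(2) - 1) + 5*sqrt(2))/(z^2 - 12*z + 35)
(3) = (4*p^2 - 48*sqrt(2)*p + 288)/(4*p^2 + p*(-8 + 16*sqrt(2)) - 32*sqrt(2))
(4) = (b + 6)/(b - 2)
(5) = (t^2 + 3*t - 28)/(t^3 + t^2 - 36*t - 36)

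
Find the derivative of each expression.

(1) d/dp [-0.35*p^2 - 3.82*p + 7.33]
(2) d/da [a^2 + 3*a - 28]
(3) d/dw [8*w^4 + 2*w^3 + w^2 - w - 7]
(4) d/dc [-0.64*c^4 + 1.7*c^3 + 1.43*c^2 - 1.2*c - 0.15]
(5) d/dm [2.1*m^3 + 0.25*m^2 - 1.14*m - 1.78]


(1) = -0.7*p - 3.82
(2) = 2*a + 3
(3) = 32*w^3 + 6*w^2 + 2*w - 1
(4) = -2.56*c^3 + 5.1*c^2 + 2.86*c - 1.2
(5) = 6.3*m^2 + 0.5*m - 1.14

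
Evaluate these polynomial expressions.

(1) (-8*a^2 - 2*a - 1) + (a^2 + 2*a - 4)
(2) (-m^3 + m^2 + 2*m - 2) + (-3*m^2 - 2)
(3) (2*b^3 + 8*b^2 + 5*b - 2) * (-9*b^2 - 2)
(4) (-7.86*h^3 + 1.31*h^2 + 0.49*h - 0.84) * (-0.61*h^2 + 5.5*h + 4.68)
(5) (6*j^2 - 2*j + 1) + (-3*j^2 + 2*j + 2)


(1) = -7*a^2 - 5
(2) = -m^3 - 2*m^2 + 2*m - 4
(3) = -18*b^5 - 72*b^4 - 49*b^3 + 2*b^2 - 10*b + 4
(4) = 4.7946*h^5 - 44.0291*h^4 - 29.8787*h^3 + 9.3382*h^2 - 2.3268*h - 3.9312
(5) = 3*j^2 + 3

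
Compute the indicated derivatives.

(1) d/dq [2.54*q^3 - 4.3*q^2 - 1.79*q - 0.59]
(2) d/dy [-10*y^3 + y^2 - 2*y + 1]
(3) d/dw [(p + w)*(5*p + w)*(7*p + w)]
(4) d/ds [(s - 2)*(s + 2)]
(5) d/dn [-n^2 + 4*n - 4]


(1) = 7.62*q^2 - 8.6*q - 1.79
(2) = -30*y^2 + 2*y - 2
(3) = 47*p^2 + 26*p*w + 3*w^2
(4) = 2*s
(5) = 4 - 2*n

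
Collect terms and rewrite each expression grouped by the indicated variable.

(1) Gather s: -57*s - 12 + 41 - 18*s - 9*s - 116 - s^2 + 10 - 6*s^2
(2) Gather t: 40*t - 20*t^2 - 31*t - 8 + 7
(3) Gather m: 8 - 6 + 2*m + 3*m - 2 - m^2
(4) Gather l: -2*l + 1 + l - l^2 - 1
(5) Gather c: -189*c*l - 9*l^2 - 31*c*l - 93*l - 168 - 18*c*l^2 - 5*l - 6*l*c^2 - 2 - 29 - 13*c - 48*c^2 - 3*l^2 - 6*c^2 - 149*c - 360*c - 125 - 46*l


(1) = -7*s^2 - 84*s - 77
(2) = -20*t^2 + 9*t - 1
(3) = -m^2 + 5*m
(4) = -l^2 - l
(5) = c^2*(-6*l - 54) + c*(-18*l^2 - 220*l - 522) - 12*l^2 - 144*l - 324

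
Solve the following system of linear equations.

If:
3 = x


Then:
x = 3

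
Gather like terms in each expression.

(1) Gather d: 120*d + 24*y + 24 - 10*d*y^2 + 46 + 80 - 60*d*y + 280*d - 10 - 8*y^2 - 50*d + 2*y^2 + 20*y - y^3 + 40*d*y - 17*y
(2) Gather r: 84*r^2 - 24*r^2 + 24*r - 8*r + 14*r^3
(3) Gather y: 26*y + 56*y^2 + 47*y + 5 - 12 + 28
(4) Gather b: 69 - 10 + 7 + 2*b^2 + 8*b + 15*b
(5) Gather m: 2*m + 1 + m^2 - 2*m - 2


(1) = d*(-10*y^2 - 20*y + 350) - y^3 - 6*y^2 + 27*y + 140
(2) = 14*r^3 + 60*r^2 + 16*r
(3) = 56*y^2 + 73*y + 21
(4) = 2*b^2 + 23*b + 66
(5) = m^2 - 1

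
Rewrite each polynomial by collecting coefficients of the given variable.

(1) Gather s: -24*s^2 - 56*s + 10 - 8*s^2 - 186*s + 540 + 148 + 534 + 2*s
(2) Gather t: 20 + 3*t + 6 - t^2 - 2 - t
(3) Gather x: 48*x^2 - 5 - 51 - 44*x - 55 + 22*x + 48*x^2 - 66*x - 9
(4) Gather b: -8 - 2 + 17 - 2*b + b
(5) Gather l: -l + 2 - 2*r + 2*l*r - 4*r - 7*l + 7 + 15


(1) = -32*s^2 - 240*s + 1232
(2) = -t^2 + 2*t + 24
(3) = 96*x^2 - 88*x - 120
(4) = 7 - b
(5) = l*(2*r - 8) - 6*r + 24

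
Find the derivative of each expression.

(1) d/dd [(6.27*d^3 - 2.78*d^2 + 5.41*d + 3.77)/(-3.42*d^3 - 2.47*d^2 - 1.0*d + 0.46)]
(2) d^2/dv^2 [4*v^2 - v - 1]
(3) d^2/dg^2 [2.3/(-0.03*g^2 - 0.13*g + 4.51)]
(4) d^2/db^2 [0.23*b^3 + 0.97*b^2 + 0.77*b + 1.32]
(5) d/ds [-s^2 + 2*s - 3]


(1) = (-24.9945*d^4 + 24.4644*d^3 + 63.4755*d^2 + 16.0662*d + 6.2586)/(11.6964*d^6 + 16.8948*d^5 + 12.9409*d^4 + 1.7936*d^3 - 1.2724*d^2 - 0.92*d + 0.2116)
(2) = 8
(3) = (0.00414*g^2 + 0.01794*g - 2.3*(0.06*g + 0.13)*(0.12*g + 0.26) - 0.62238)/(0.03*g^2 + 0.13*g - 4.51)^3
(4) = 1.38*b + 1.94
(5) = 2 - 2*s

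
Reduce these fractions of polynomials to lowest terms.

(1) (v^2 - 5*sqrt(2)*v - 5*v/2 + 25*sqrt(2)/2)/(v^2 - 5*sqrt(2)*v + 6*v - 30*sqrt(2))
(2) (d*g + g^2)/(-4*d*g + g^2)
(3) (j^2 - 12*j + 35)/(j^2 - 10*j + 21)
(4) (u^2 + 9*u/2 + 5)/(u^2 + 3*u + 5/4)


(1) = (2*v - 5)/(2*v + 12)
(2) = (-d - g)/(4*d - g)
(3) = (j - 5)/(j - 3)
(4) = (2*u + 4)/(2*u + 1)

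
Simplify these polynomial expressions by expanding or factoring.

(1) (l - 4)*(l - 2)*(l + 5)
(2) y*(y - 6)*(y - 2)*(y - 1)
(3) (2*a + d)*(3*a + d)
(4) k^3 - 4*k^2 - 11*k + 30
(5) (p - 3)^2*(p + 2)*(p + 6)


(1) = l^3 - l^2 - 22*l + 40
(2) = y^4 - 9*y^3 + 20*y^2 - 12*y
(3) = 6*a^2 + 5*a*d + d^2
(4) = (k - 5)*(k - 2)*(k + 3)
(5) = p^4 + 2*p^3 - 27*p^2 + 108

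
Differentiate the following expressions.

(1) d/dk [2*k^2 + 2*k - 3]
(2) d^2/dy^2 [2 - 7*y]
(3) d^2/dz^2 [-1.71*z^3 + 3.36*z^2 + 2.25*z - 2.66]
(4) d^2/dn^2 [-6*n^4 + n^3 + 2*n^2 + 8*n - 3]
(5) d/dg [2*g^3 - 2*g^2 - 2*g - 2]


(1) = 4*k + 2
(2) = 0
(3) = 6.72 - 10.26*z
(4) = -72*n^2 + 6*n + 4
(5) = 6*g^2 - 4*g - 2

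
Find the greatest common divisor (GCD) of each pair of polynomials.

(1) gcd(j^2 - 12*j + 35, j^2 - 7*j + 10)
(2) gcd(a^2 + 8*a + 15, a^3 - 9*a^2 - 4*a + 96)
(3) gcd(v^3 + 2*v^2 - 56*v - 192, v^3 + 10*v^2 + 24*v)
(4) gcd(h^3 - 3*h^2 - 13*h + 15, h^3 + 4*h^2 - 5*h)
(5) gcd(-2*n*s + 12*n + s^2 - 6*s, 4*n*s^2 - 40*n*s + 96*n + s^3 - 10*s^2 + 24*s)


(1) = gcd((j - 7)*(j - 5), (j - 5)*(j - 2)) = j - 5
(2) = gcd((a + 3)*(a + 5), (a - 8)*(a - 4)*(a + 3)) = a + 3
(3) = v^2 + 10*v + 24
(4) = h - 1
(5) = s - 6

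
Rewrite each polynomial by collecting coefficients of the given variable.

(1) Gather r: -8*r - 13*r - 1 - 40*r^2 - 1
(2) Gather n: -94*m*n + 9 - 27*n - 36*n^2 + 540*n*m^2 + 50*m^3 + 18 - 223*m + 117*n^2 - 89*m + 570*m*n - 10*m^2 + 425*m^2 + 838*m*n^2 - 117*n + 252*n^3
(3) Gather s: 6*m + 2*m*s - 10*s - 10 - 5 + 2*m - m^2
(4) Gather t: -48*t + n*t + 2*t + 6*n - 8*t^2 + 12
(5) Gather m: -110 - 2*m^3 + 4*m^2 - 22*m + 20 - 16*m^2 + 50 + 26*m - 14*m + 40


(1) = -40*r^2 - 21*r - 2
(2) = 50*m^3 + 415*m^2 - 312*m + 252*n^3 + n^2*(838*m + 81) + n*(540*m^2 + 476*m - 144) + 27
(3) = -m^2 + 8*m + s*(2*m - 10) - 15
(4) = 6*n - 8*t^2 + t*(n - 46) + 12
(5) = -2*m^3 - 12*m^2 - 10*m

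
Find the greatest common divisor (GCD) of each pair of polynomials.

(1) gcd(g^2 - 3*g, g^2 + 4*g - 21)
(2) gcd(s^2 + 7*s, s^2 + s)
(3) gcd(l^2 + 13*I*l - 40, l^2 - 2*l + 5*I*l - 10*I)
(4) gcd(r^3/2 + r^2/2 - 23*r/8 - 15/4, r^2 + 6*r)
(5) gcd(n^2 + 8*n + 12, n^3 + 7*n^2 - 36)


(1) = gcd(g*(g - 3), (g - 3)*(g + 7)) = g - 3
(2) = s
(3) = gcd((l + 5*I)*(l + 8*I), (l - 2)*(l + 5*I)) = l + 5*I
(4) = gcd((r/2 + 1)*(r - 5/2)*(r + 3/2), r*(r + 6)) = 1
(5) = gcd((n + 2)*(n + 6), (n - 2)*(n + 3)*(n + 6)) = n + 6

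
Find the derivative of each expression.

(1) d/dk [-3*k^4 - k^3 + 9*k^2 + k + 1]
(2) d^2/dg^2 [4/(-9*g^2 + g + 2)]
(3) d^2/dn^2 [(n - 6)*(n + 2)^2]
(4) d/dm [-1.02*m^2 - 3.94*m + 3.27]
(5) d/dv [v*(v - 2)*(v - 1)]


(1) = -12*k^3 - 3*k^2 + 18*k + 1
(2) = 8*(-81*g^2 + 9*g + (18*g - 1)^2 + 18)/(-9*g^2 + g + 2)^3
(3) = 6*n - 4
(4) = -2.04*m - 3.94
(5) = 3*v^2 - 6*v + 2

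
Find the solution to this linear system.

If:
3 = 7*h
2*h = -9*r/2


Then:
h = 3/7
r = -4/21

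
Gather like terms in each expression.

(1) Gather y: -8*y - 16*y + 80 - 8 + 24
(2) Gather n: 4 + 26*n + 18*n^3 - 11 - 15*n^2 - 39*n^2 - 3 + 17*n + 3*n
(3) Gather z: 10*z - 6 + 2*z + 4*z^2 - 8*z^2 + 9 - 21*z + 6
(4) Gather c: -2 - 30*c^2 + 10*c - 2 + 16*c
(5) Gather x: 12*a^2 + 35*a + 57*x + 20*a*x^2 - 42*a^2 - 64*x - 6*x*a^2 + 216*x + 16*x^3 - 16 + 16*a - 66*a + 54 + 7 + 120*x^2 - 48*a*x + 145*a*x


(1) = 96 - 24*y
(2) = 18*n^3 - 54*n^2 + 46*n - 10
(3) = -4*z^2 - 9*z + 9
(4) = -30*c^2 + 26*c - 4
(5) = -30*a^2 - 15*a + 16*x^3 + x^2*(20*a + 120) + x*(-6*a^2 + 97*a + 209) + 45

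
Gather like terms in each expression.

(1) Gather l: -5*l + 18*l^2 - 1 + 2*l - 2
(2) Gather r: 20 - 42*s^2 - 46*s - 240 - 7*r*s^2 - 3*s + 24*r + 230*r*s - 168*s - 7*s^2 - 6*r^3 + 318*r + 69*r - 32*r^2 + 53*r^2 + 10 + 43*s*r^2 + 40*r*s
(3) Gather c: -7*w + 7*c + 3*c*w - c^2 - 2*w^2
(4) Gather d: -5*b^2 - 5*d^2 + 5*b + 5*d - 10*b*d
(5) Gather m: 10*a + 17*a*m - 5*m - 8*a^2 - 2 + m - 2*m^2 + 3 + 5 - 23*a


(1) = 18*l^2 - 3*l - 3
(2) = -6*r^3 + r^2*(43*s + 21) + r*(-7*s^2 + 270*s + 411) - 49*s^2 - 217*s - 210
(3) = -c^2 + c*(3*w + 7) - 2*w^2 - 7*w
(4) = -5*b^2 + 5*b - 5*d^2 + d*(5 - 10*b)
(5) = -8*a^2 - 13*a - 2*m^2 + m*(17*a - 4) + 6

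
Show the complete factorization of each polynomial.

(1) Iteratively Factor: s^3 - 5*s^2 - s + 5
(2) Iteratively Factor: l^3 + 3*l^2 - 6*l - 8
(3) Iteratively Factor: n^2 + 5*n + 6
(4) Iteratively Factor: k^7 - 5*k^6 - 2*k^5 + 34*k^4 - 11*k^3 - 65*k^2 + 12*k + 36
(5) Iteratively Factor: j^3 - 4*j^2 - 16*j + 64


(1) = (s + 1)*(s^2 - 6*s + 5) = (s - 1)*(s + 1)*(s - 5)
(2) = (l - 2)*(l^2 + 5*l + 4) = (l - 2)*(l + 4)*(l + 1)
(3) = (n + 3)*(n + 2)
(4) = (k - 2)*(k^6 - 3*k^5 - 8*k^4 + 18*k^3 + 25*k^2 - 15*k - 18) = (k - 2)*(k + 1)*(k^5 - 4*k^4 - 4*k^3 + 22*k^2 + 3*k - 18) = (k - 2)*(k + 1)*(k + 2)*(k^4 - 6*k^3 + 8*k^2 + 6*k - 9) = (k - 3)*(k - 2)*(k + 1)*(k + 2)*(k^3 - 3*k^2 - k + 3) = (k - 3)*(k - 2)*(k + 1)^2*(k + 2)*(k^2 - 4*k + 3) = (k - 3)^2*(k - 2)*(k + 1)^2*(k + 2)*(k - 1)
(5) = (j - 4)*(j^2 - 16) = (j - 4)^2*(j + 4)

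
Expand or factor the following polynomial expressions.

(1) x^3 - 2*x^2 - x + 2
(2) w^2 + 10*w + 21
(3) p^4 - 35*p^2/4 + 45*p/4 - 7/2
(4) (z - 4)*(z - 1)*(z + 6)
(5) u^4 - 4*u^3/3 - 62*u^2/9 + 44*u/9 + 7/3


(1) = (x - 2)*(x - 1)*(x + 1)
(2) = (w + 3)*(w + 7)
(3) = (p - 2)*(p - 1)*(p - 1/2)*(p + 7/2)
(4) = z^3 + z^2 - 26*z + 24
(5) = (u - 3)*(u - 1)*(u + 1/3)*(u + 7/3)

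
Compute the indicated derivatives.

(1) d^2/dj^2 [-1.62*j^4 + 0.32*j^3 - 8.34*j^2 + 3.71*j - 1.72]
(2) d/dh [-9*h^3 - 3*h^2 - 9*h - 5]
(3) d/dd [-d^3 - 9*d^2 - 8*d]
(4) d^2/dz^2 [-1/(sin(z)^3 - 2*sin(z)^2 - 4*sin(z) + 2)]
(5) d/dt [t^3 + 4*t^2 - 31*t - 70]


(1) = -19.44*j^2 + 1.92*j - 16.68
(2) = -27*h^2 - 6*h - 9
(3) = -3*d^2 - 18*d - 8
(4) = (9*sin(z)^6 - 22*sin(z)^5 - 4*sin(z)^4 + 38*sin(z)^3 + 32*sin(z)^2 - 28*sin(z) - 40)/(sin(z)^3 - 2*sin(z)^2 - 4*sin(z) + 2)^3
(5) = 3*t^2 + 8*t - 31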